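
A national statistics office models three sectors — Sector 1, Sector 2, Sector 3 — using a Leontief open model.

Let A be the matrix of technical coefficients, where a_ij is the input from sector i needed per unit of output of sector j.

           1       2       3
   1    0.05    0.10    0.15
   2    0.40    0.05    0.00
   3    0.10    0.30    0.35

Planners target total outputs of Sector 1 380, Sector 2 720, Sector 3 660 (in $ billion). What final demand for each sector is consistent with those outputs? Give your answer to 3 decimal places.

I − A =
  [   0.95    -0.10    -0.15]
  [  -0.40     0.95     0.00]
  [  -0.10    -0.30     0.65]
d = (I − A) x:
  d_1 = (+0.95)·380 + (-0.10)·720 + (-0.15)·660 = 190.000
  d_2 = (-0.40)·380 + (+0.95)·720 + (+0.00)·660 = 532.000
  d_3 = (-0.10)·380 + (-0.30)·720 + (+0.65)·660 = 175.000

d_1 = 190.000, d_2 = 532.000, d_3 = 175.000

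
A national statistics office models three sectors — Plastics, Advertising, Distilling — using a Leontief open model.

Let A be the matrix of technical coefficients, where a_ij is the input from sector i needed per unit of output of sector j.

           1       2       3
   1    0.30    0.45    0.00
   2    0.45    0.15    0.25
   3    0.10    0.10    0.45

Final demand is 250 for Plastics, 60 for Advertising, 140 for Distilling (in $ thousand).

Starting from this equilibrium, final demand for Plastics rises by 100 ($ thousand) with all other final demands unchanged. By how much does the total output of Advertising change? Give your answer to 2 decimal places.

Δx_2 = 145.62

I − A =
  [   0.70    -0.45     0.00]
  [  -0.45     0.85    -0.25]
  [  -0.10    -0.10     0.55]
Cofactors of I−A, C_ij = (−1)^(i+j)·(minor ij) (rows/columns in the sector order above):
  C_11 = (0.85)(0.55) − (-0.25)(-0.10) = 0.4425
  C_12 = −[(-0.45)(0.55) − (-0.25)(-0.10)] = 0.2725
  C_13 = (-0.45)(-0.10) − (0.85)(-0.10) = 0.1300
  C_21 = −[(-0.45)(0.55) − (0.00)(-0.10)] = 0.2475
  C_22 = (0.70)(0.55) − (0.00)(-0.10) = 0.3850
  C_23 = −[(0.70)(-0.10) − (-0.45)(-0.10)] = 0.1150
  C_31 = (-0.45)(-0.25) − (0.00)(0.85) = 0.1125
  C_32 = −[(0.70)(-0.25) − (0.00)(-0.45)] = 0.1750
  C_33 = (0.70)(0.85) − (-0.45)(-0.45) = 0.3925
det(I−A) = Σ_j (I−A)_1j·C_1j = (0.70)(0.4425) + (-0.45)(0.2725) + (0.00)(0.1300) = 0.187125
adj(I−A) = Cᵀ =
  [ 0.4425   0.2475   0.1125]
  [ 0.2725   0.3850   0.1750]
  [ 0.1300   0.1150   0.3925]
(I − A)⁻¹ = adj(I−A) / det(I−A) ≈
  [   2.3647     1.3226     0.6012]
  [   1.4562     2.0574     0.9352]
  [   0.6947     0.6146     2.0975]
Δx = (I − A)⁻¹ Δd with Δd having +100 in the Plastics component and 0 elsewhere.
So Δx_2 = L_21 · (+100), where L_21 = adj(I−A)_21 / det(I−A) = 0.2725 / 0.187125.
Δx_2 = 0.2725 × (+100) / 0.187125 = 27.25 / 0.187125 ≈ 145.62.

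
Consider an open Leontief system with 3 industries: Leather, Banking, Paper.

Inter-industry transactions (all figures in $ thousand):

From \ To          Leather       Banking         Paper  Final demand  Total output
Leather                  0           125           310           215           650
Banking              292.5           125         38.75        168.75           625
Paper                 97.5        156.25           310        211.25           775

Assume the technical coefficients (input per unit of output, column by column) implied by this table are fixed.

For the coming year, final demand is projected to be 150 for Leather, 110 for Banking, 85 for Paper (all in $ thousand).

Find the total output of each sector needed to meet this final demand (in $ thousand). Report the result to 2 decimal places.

Technical coefficients a_ij = z_ij / X_j:
  a_11 = 0/650 = 0.00, a_21 = 292.5/650 = 0.45, a_31 = 97.5/650 = 0.15
  a_12 = 125/625 = 0.20, a_22 = 125/625 = 0.20, a_32 = 156.25/625 = 0.25
  a_13 = 310/775 = 0.40, a_23 = 38.75/775 = 0.05, a_33 = 310/775 = 0.40
I − A =
  [   1.00    -0.20    -0.40]
  [  -0.45     0.80    -0.05]
  [  -0.15    -0.25     0.60]
Cofactors of I−A, C_ij = (−1)^(i+j)·(minor ij) (rows/columns in the sector order above):
  C_11 = (0.80)(0.60) − (-0.05)(-0.25) = 0.4675
  C_12 = −[(-0.45)(0.60) − (-0.05)(-0.15)] = 0.2775
  C_13 = (-0.45)(-0.25) − (0.80)(-0.15) = 0.2325
  C_21 = −[(-0.20)(0.60) − (-0.40)(-0.25)] = 0.2200
  C_22 = (1.00)(0.60) − (-0.40)(-0.15) = 0.5400
  C_23 = −[(1.00)(-0.25) − (-0.20)(-0.15)] = 0.2800
  C_31 = (-0.20)(-0.05) − (-0.40)(0.80) = 0.3300
  C_32 = −[(1.00)(-0.05) − (-0.40)(-0.45)] = 0.2300
  C_33 = (1.00)(0.80) − (-0.20)(-0.45) = 0.7100
det(I−A) = Σ_j (I−A)_1j·C_1j = (1.00)(0.4675) + (-0.20)(0.2775) + (-0.40)(0.2325) = 0.3190
adj(I−A) = Cᵀ =
  [ 0.4675   0.2200   0.3300]
  [ 0.2775   0.5400   0.2300]
  [ 0.2325   0.2800   0.7100]
(I − A)⁻¹ = adj(I−A) / det(I−A) ≈
  [   1.4655     0.6897     1.0345]
  [   0.8699     1.6928     0.7210]
  [   0.7288     0.8777     2.2257]
x = (I − A)⁻¹ d = adj(I−A)·d / det(I−A), with det(I−A) = 0.3190:
  x_1 = (0.4675·150 + 0.2200·110 + 0.3300·85) / 0.3190 = 122.375 / 0.3190 ≈ 383.62
  x_2 = (0.2775·150 + 0.5400·110 + 0.2300·85) / 0.3190 = 120.575 / 0.3190 ≈ 377.98
  x_3 = (0.2325·150 + 0.2800·110 + 0.7100·85) / 0.3190 = 126.025 / 0.3190 ≈ 395.06

x_1 = 383.62, x_2 = 377.98, x_3 = 395.06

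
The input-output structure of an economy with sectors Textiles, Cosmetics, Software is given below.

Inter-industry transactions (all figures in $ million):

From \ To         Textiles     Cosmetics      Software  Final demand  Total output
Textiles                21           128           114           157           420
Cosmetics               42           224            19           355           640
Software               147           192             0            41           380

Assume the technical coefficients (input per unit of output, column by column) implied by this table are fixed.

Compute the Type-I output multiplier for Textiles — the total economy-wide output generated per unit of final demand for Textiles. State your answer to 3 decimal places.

Technical coefficients a_ij = z_ij / X_j:
  a_11 = 21/420 = 0.05, a_21 = 42/420 = 0.10, a_31 = 147/420 = 0.35
  a_12 = 128/640 = 0.20, a_22 = 224/640 = 0.35, a_32 = 192/640 = 0.30
  a_13 = 114/380 = 0.30, a_23 = 19/380 = 0.05, a_33 = 0/380 = 0.00
I − A =
  [   0.95    -0.20    -0.30]
  [  -0.10     0.65    -0.05]
  [  -0.35    -0.30     1.00]
Cofactors of I−A, C_ij = (−1)^(i+j)·(minor ij) (rows/columns in the sector order above):
  C_11 = (0.65)(1.00) − (-0.05)(-0.30) = 0.6350
  C_12 = −[(-0.10)(1.00) − (-0.05)(-0.35)] = 0.1175
  C_13 = (-0.10)(-0.30) − (0.65)(-0.35) = 0.2575
  C_21 = −[(-0.20)(1.00) − (-0.30)(-0.30)] = 0.2900
  C_22 = (0.95)(1.00) − (-0.30)(-0.35) = 0.8450
  C_23 = −[(0.95)(-0.30) − (-0.20)(-0.35)] = 0.3550
  C_31 = (-0.20)(-0.05) − (-0.30)(0.65) = 0.2050
  C_32 = −[(0.95)(-0.05) − (-0.30)(-0.10)] = 0.0775
  C_33 = (0.95)(0.65) − (-0.20)(-0.10) = 0.5975
det(I−A) = Σ_j (I−A)_1j·C_1j = (0.95)(0.6350) + (-0.20)(0.1175) + (-0.30)(0.2575) = 0.5025
adj(I−A) = Cᵀ =
  [ 0.6350   0.2900   0.2050]
  [ 0.1175   0.8450   0.0775]
  [ 0.2575   0.3550   0.5975]
(I − A)⁻¹ = adj(I−A) / det(I−A) ≈
  [   1.2637     0.5771     0.4080]
  [   0.2338     1.6816     0.1542]
  [   0.5124     0.7065     1.1891]
The output multiplier for sector j is the column-j sum of the Leontief inverse (I − A)⁻¹ = adj(I−A) / det(I−A).
Column 1 of adj(I−A): (0.6350, 0.1175, 0.2575); det(I−A) = 0.5025.
m_1 = (0.6350 + 0.1175 + 0.2575) / 0.5025 = 1.01 / 0.5025 ≈ 2.010.

m_1 = 2.010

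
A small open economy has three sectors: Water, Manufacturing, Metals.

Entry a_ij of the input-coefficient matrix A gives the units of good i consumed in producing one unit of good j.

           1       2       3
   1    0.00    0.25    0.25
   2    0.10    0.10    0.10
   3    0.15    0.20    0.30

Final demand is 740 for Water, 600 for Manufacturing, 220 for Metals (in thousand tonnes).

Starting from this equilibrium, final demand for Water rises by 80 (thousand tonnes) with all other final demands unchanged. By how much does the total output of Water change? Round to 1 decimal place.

I − A =
  [   1.00    -0.25    -0.25]
  [  -0.10     0.90    -0.10]
  [  -0.15    -0.20     0.70]
Cofactors of I−A, C_ij = (−1)^(i+j)·(minor ij) (rows/columns in the sector order above):
  C_11 = (0.90)(0.70) − (-0.10)(-0.20) = 0.6100
  C_12 = −[(-0.10)(0.70) − (-0.10)(-0.15)] = 0.0850
  C_13 = (-0.10)(-0.20) − (0.90)(-0.15) = 0.1550
  C_21 = −[(-0.25)(0.70) − (-0.25)(-0.20)] = 0.2250
  C_22 = (1.00)(0.70) − (-0.25)(-0.15) = 0.6625
  C_23 = −[(1.00)(-0.20) − (-0.25)(-0.15)] = 0.2375
  C_31 = (-0.25)(-0.10) − (-0.25)(0.90) = 0.2500
  C_32 = −[(1.00)(-0.10) − (-0.25)(-0.10)] = 0.1250
  C_33 = (1.00)(0.90) − (-0.25)(-0.10) = 0.8750
det(I−A) = Σ_j (I−A)_1j·C_1j = (1.00)(0.6100) + (-0.25)(0.0850) + (-0.25)(0.1550) = 0.5500
adj(I−A) = Cᵀ =
  [ 0.6100   0.2250   0.2500]
  [ 0.0850   0.6625   0.1250]
  [ 0.1550   0.2375   0.8750]
(I − A)⁻¹ = adj(I−A) / det(I−A) ≈
  [   1.1091     0.4091     0.4545]
  [   0.1545     1.2045     0.2273]
  [   0.2818     0.4318     1.5909]
Δx = (I − A)⁻¹ Δd with Δd having +80 in the Water component and 0 elsewhere.
So Δx_1 = L_11 · (+80), where L_11 = adj(I−A)_11 / det(I−A) = 0.6100 / 0.5500.
Δx_1 = 0.6100 × (+80) / 0.5500 = 48.80 / 0.5500 ≈ 88.7.

Δx_1 = 88.7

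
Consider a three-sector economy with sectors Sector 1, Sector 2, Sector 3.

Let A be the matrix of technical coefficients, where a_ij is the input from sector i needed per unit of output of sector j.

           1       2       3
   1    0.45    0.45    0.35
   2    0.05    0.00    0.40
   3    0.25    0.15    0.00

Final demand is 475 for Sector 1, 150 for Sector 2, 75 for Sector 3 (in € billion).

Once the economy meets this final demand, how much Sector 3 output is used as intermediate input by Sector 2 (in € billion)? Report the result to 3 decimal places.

z_32 = 66.130

I − A =
  [   0.55    -0.45    -0.35]
  [  -0.05     1.00    -0.40]
  [  -0.25    -0.15     1.00]
Cofactors of I−A, C_ij = (−1)^(i+j)·(minor ij) (rows/columns in the sector order above):
  C_11 = (1.00)(1.00) − (-0.40)(-0.15) = 0.9400
  C_12 = −[(-0.05)(1.00) − (-0.40)(-0.25)] = 0.1500
  C_13 = (-0.05)(-0.15) − (1.00)(-0.25) = 0.2575
  C_21 = −[(-0.45)(1.00) − (-0.35)(-0.15)] = 0.5025
  C_22 = (0.55)(1.00) − (-0.35)(-0.25) = 0.4625
  C_23 = −[(0.55)(-0.15) − (-0.45)(-0.25)] = 0.1950
  C_31 = (-0.45)(-0.40) − (-0.35)(1.00) = 0.5300
  C_32 = −[(0.55)(-0.40) − (-0.35)(-0.05)] = 0.2375
  C_33 = (0.55)(1.00) − (-0.45)(-0.05) = 0.5275
det(I−A) = Σ_j (I−A)_1j·C_1j = (0.55)(0.9400) + (-0.45)(0.1500) + (-0.35)(0.2575) = 0.359375
adj(I−A) = Cᵀ =
  [ 0.9400   0.5025   0.5300]
  [ 0.1500   0.4625   0.2375]
  [ 0.2575   0.1950   0.5275]
(I − A)⁻¹ = adj(I−A) / det(I−A) ≈
  [   2.6157     1.3983     1.4748]
  [   0.4174     1.2870     0.6609]
  [   0.7165     0.5426     1.4678]
First solve x = (I − A)⁻¹ d = adj(I−A)·d / det(I−A); in particular x_2 = (0.1500·475 + 0.4625·150 + 0.2375·75) / 0.359375 = 158.4375 / 0.359375 ≈ 440.86957.
Intermediate flow from 3 to 2: z_32 = a_32 · x_2 = 0.15 × 158.4375 / 0.359375 = 23.765625 / 0.359375 ≈ 66.130.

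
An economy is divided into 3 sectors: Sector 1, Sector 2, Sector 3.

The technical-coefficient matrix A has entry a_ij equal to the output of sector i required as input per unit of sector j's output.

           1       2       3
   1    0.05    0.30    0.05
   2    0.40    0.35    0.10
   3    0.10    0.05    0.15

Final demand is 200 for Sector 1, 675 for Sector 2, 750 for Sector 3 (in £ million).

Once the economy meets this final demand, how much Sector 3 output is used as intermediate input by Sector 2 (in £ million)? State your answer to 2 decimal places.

z_32 = 84.93

I − A =
  [   0.95    -0.30    -0.05]
  [  -0.40     0.65    -0.10]
  [  -0.10    -0.05     0.85]
Cofactors of I−A, C_ij = (−1)^(i+j)·(minor ij) (rows/columns in the sector order above):
  C_11 = (0.65)(0.85) − (-0.10)(-0.05) = 0.5475
  C_12 = −[(-0.40)(0.85) − (-0.10)(-0.10)] = 0.3500
  C_13 = (-0.40)(-0.05) − (0.65)(-0.10) = 0.0850
  C_21 = −[(-0.30)(0.85) − (-0.05)(-0.05)] = 0.2575
  C_22 = (0.95)(0.85) − (-0.05)(-0.10) = 0.8025
  C_23 = −[(0.95)(-0.05) − (-0.30)(-0.10)] = 0.0775
  C_31 = (-0.30)(-0.10) − (-0.05)(0.65) = 0.0625
  C_32 = −[(0.95)(-0.10) − (-0.05)(-0.40)] = 0.1150
  C_33 = (0.95)(0.65) − (-0.30)(-0.40) = 0.4975
det(I−A) = Σ_j (I−A)_1j·C_1j = (0.95)(0.5475) + (-0.30)(0.3500) + (-0.05)(0.0850) = 0.410875
adj(I−A) = Cᵀ =
  [ 0.5475   0.2575   0.0625]
  [ 0.3500   0.8025   0.1150]
  [ 0.0850   0.0775   0.4975]
(I − A)⁻¹ = adj(I−A) / det(I−A) ≈
  [   1.3325     0.6267     0.1521]
  [   0.8518     1.9531     0.2799]
  [   0.2069     0.1886     1.2108]
First solve x = (I − A)⁻¹ d = adj(I−A)·d / det(I−A); in particular x_2 = (0.3500·200 + 0.8025·675 + 0.1150·750) / 0.410875 = 697.9375 / 0.410875 ≈ 1698.6614.
Intermediate flow from 3 to 2: z_32 = a_32 · x_2 = 0.05 × 697.9375 / 0.410875 = 34.896875 / 0.410875 ≈ 84.93.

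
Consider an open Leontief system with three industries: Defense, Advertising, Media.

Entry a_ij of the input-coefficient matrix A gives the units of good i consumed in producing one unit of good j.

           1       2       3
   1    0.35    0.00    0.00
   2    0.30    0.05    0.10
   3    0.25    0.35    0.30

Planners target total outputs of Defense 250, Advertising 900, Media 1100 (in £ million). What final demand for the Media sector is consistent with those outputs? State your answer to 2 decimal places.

I − A =
  [   0.65     0.00     0.00]
  [  -0.30     0.95    -0.10]
  [  -0.25    -0.35     0.70]
d = (I − A) x:
  d_1 = (+0.65)·250 + (+0.00)·900 + (+0.00)·1100 = 162.50
  d_2 = (-0.30)·250 + (+0.95)·900 + (-0.10)·1100 = 670.00
  d_3 = (-0.25)·250 + (-0.35)·900 + (+0.70)·1100 = 392.50

d_3 = 392.50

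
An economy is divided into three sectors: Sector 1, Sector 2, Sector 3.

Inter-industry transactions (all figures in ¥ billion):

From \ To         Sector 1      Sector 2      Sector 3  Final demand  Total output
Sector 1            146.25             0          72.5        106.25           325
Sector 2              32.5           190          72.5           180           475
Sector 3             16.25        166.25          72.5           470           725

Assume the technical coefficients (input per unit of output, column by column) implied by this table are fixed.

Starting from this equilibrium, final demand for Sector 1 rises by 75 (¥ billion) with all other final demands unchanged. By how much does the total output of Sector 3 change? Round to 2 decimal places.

Technical coefficients a_ij = z_ij / X_j:
  a_11 = 146.25/325 = 0.45, a_21 = 32.5/325 = 0.10, a_31 = 16.25/325 = 0.05
  a_12 = 0/475 = 0.00, a_22 = 190/475 = 0.40, a_32 = 166.25/475 = 0.35
  a_13 = 72.5/725 = 0.10, a_23 = 72.5/725 = 0.10, a_33 = 72.5/725 = 0.10
I − A =
  [   0.55     0.00    -0.10]
  [  -0.10     0.60    -0.10]
  [  -0.05    -0.35     0.90]
Cofactors of I−A, C_ij = (−1)^(i+j)·(minor ij) (rows/columns in the sector order above):
  C_11 = (0.60)(0.90) − (-0.10)(-0.35) = 0.5050
  C_12 = −[(-0.10)(0.90) − (-0.10)(-0.05)] = 0.0950
  C_13 = (-0.10)(-0.35) − (0.60)(-0.05) = 0.0650
  C_21 = −[(0.00)(0.90) − (-0.10)(-0.35)] = 0.0350
  C_22 = (0.55)(0.90) − (-0.10)(-0.05) = 0.4900
  C_23 = −[(0.55)(-0.35) − (0.00)(-0.05)] = 0.1925
  C_31 = (0.00)(-0.10) − (-0.10)(0.60) = 0.0600
  C_32 = −[(0.55)(-0.10) − (-0.10)(-0.10)] = 0.0650
  C_33 = (0.55)(0.60) − (0.00)(-0.10) = 0.3300
det(I−A) = Σ_j (I−A)_1j·C_1j = (0.55)(0.5050) + (0.00)(0.0950) + (-0.10)(0.0650) = 0.27125
adj(I−A) = Cᵀ =
  [ 0.5050   0.0350   0.0600]
  [ 0.0950   0.4900   0.0650]
  [ 0.0650   0.1925   0.3300]
(I − A)⁻¹ = adj(I−A) / det(I−A) ≈
  [   1.8618     0.1290     0.2212]
  [   0.3502     1.8065     0.2396]
  [   0.2396     0.7097     1.2166]
Δx = (I − A)⁻¹ Δd with Δd having +75 in the Sector 1 component and 0 elsewhere.
So Δx_3 = L_31 · (+75), where L_31 = adj(I−A)_31 / det(I−A) = 0.0650 / 0.27125.
Δx_3 = 0.0650 × (+75) / 0.27125 = 4.875 / 0.27125 ≈ 17.97.

Δx_3 = 17.97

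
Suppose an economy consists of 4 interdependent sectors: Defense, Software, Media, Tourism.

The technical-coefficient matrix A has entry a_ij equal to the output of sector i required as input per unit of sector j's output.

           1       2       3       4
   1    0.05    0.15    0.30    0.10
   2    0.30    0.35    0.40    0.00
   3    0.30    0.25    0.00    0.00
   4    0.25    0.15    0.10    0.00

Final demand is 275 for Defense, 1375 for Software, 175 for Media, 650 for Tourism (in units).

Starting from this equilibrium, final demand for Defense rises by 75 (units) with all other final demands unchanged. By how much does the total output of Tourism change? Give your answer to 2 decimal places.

I − A =
  [   0.95    -0.15    -0.30    -0.10]
  [  -0.30     0.65    -0.40     0.00]
  [  -0.30    -0.25     1.00     0.00]
  [  -0.25    -0.15    -0.10     1.00]
Compute the cofactors C_ij = (−1)^(i+j)·(3×3 minor ij) of I−A; the adjugate is their transpose:
adj(I−A) = Cᵀ =
  [ 0.55000   0.24250   0.26750   0.05500]
  [ 0.42000   0.83200   0.46300   0.04200]
  [ 0.27000   0.28075   0.55175   0.02700]
  [ 0.22750   0.21350   0.19150   0.37850]
det(I−A) = Σ_j (I−A)_1j·C_1j = (0.95)(0.55000) + (-0.15)(0.42000) + (-0.30)(0.27000) + (-0.10)(0.22750) = 0.35575
(I − A)⁻¹ = adj(I−A) / det(I−A) ≈
  [   1.5460     0.6817     0.7519     0.1546]
  [   1.1806     2.3387     1.3015     0.1181]
  [   0.7590     0.7892     1.5509     0.0759]
  [   0.6395     0.6001     0.5383     1.0639]
Δx = (I − A)⁻¹ Δd with Δd having +75 in the Defense component and 0 elsewhere.
So Δx_4 = L_41 · (+75), where L_41 = adj(I−A)_41 / det(I−A) = 0.22750 / 0.35575.
Δx_4 = 0.22750 × (+75) / 0.35575 = 17.0625 / 0.35575 ≈ 47.96.

Δx_4 = 47.96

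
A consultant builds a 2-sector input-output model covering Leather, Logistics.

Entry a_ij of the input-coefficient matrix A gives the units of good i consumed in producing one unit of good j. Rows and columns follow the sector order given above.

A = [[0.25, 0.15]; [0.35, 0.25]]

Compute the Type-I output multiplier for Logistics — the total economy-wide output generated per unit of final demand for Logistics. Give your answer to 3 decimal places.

m_2 = 1.765

I − A =
  [   0.75    -0.15]
  [  -0.35     0.75]
det(I−A) = (0.75)(0.75) − (-0.15)(-0.35) = 0.5100
adj(I−A) = [[0.75, 0.15], [0.35, 0.75]]
(I − A)⁻¹ = adj(I−A) / det(I−A) ≈
  [   1.4706     0.2941]
  [   0.6863     1.4706]
The output multiplier for sector j is the column-j sum of the Leontief inverse (I − A)⁻¹ = adj(I−A) / det(I−A).
Column 2 of adj(I−A): (0.15, 0.75); det(I−A) = 0.5100.
m_2 = (0.15 + 0.75) / 0.5100 = 0.90 / 0.5100 ≈ 1.765.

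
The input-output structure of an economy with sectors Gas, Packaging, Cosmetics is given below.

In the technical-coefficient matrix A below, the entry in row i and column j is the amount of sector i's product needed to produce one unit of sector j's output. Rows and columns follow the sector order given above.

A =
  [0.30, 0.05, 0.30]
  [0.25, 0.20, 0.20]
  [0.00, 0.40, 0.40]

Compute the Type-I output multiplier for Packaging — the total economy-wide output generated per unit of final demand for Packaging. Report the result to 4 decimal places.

I − A =
  [   0.70    -0.05    -0.30]
  [  -0.25     0.80    -0.20]
  [   0.00    -0.40     0.60]
Cofactors of I−A, C_ij = (−1)^(i+j)·(minor ij) (rows/columns in the sector order above):
  C_11 = (0.80)(0.60) − (-0.20)(-0.40) = 0.4000
  C_12 = −[(-0.25)(0.60) − (-0.20)(0.00)] = 0.1500
  C_13 = (-0.25)(-0.40) − (0.80)(0.00) = 0.1000
  C_21 = −[(-0.05)(0.60) − (-0.30)(-0.40)] = 0.1500
  C_22 = (0.70)(0.60) − (-0.30)(0.00) = 0.4200
  C_23 = −[(0.70)(-0.40) − (-0.05)(0.00)] = 0.2800
  C_31 = (-0.05)(-0.20) − (-0.30)(0.80) = 0.2500
  C_32 = −[(0.70)(-0.20) − (-0.30)(-0.25)] = 0.2150
  C_33 = (0.70)(0.80) − (-0.05)(-0.25) = 0.5475
det(I−A) = Σ_j (I−A)_1j·C_1j = (0.70)(0.4000) + (-0.05)(0.1500) + (-0.30)(0.1000) = 0.2425
adj(I−A) = Cᵀ =
  [ 0.4000   0.1500   0.2500]
  [ 0.1500   0.4200   0.2150]
  [ 0.1000   0.2800   0.5475]
(I − A)⁻¹ = adj(I−A) / det(I−A) ≈
  [   1.64948     0.61856     1.03093]
  [   0.61856     1.73196     0.88660]
  [   0.41237     1.15464     2.25773]
The output multiplier for sector j is the column-j sum of the Leontief inverse (I − A)⁻¹ = adj(I−A) / det(I−A).
Column P of adj(I−A): (0.1500, 0.4200, 0.2800); det(I−A) = 0.2425.
m_P = (0.1500 + 0.4200 + 0.2800) / 0.2425 = 0.85 / 0.2425 ≈ 3.5052.

m_P = 3.5052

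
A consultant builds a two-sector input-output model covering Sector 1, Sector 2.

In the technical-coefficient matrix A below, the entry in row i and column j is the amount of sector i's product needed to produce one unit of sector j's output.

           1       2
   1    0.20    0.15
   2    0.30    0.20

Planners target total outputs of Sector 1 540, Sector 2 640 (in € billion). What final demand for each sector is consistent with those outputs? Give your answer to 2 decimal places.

d_1 = 336.00, d_2 = 350.00

I − A =
  [   0.80    -0.15]
  [  -0.30     0.80]
d = (I − A) x:
  d_1 = (+0.80)·540 + (-0.15)·640 = 336.00
  d_2 = (-0.30)·540 + (+0.80)·640 = 350.00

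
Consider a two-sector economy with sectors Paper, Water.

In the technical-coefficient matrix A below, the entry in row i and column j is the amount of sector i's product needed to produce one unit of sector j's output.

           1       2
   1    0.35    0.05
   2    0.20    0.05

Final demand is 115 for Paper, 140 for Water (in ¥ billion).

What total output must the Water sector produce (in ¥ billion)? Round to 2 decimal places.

I − A =
  [   0.65    -0.05]
  [  -0.20     0.95]
det(I−A) = (0.65)(0.95) − (-0.05)(-0.20) = 0.6075
adj(I−A) = [[0.95, 0.05], [0.20, 0.65]]
(I − A)⁻¹ = adj(I−A) / det(I−A) ≈
  [   1.5638     0.0823]
  [   0.3292     1.0700]
x = (I − A)⁻¹ d = adj(I−A)·d / det(I−A), with det(I−A) = 0.6075:
  x_1 = (0.95·115 + 0.05·140) / 0.6075 = 116.25 / 0.6075 ≈ 191.36
  x_2 = (0.20·115 + 0.65·140) / 0.6075 = 114.00 / 0.6075 ≈ 187.65

x_2 = 187.65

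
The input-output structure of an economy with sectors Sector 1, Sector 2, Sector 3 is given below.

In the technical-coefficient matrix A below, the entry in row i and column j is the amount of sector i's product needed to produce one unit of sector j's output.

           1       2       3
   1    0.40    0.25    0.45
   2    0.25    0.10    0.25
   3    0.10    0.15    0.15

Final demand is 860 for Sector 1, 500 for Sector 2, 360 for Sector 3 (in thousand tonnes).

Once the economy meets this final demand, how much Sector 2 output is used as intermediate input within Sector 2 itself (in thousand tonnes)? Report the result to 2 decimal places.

z_22 = 166.15

I − A =
  [   0.60    -0.25    -0.45]
  [  -0.25     0.90    -0.25]
  [  -0.10    -0.15     0.85]
Cofactors of I−A, C_ij = (−1)^(i+j)·(minor ij) (rows/columns in the sector order above):
  C_11 = (0.90)(0.85) − (-0.25)(-0.15) = 0.7275
  C_12 = −[(-0.25)(0.85) − (-0.25)(-0.10)] = 0.2375
  C_13 = (-0.25)(-0.15) − (0.90)(-0.10) = 0.1275
  C_21 = −[(-0.25)(0.85) − (-0.45)(-0.15)] = 0.2800
  C_22 = (0.60)(0.85) − (-0.45)(-0.10) = 0.4650
  C_23 = −[(0.60)(-0.15) − (-0.25)(-0.10)] = 0.1150
  C_31 = (-0.25)(-0.25) − (-0.45)(0.90) = 0.4675
  C_32 = −[(0.60)(-0.25) − (-0.45)(-0.25)] = 0.2625
  C_33 = (0.60)(0.90) − (-0.25)(-0.25) = 0.4775
det(I−A) = Σ_j (I−A)_1j·C_1j = (0.60)(0.7275) + (-0.25)(0.2375) + (-0.45)(0.1275) = 0.31975
adj(I−A) = Cᵀ =
  [ 0.7275   0.2800   0.4675]
  [ 0.2375   0.4650   0.2625]
  [ 0.1275   0.1150   0.4775]
(I − A)⁻¹ = adj(I−A) / det(I−A) ≈
  [   2.2752     0.8757     1.4621]
  [   0.7428     1.4543     0.8210]
  [   0.3987     0.3597     1.4934]
First solve x = (I − A)⁻¹ d = adj(I−A)·d / det(I−A); in particular x_2 = (0.2375·860 + 0.4650·500 + 0.2625·360) / 0.31975 = 531.25 / 0.31975 ≈ 1661.4543.
Intermediate flow from 2 to 2: z_22 = a_22 · x_2 = 0.10 × 531.25 / 0.31975 = 53.125 / 0.31975 ≈ 166.15.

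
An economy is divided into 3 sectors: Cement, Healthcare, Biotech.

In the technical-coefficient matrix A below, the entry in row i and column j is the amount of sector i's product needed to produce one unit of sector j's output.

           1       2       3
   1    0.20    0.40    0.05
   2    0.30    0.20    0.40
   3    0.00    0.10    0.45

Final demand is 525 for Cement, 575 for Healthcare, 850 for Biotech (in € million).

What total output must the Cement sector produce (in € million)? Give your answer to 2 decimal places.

x_1 = 2017.33

I − A =
  [   0.80    -0.40    -0.05]
  [  -0.30     0.80    -0.40]
  [   0.00    -0.10     0.55]
Cofactors of I−A, C_ij = (−1)^(i+j)·(minor ij) (rows/columns in the sector order above):
  C_11 = (0.80)(0.55) − (-0.40)(-0.10) = 0.4000
  C_12 = −[(-0.30)(0.55) − (-0.40)(0.00)] = 0.1650
  C_13 = (-0.30)(-0.10) − (0.80)(0.00) = 0.0300
  C_21 = −[(-0.40)(0.55) − (-0.05)(-0.10)] = 0.2250
  C_22 = (0.80)(0.55) − (-0.05)(0.00) = 0.4400
  C_23 = −[(0.80)(-0.10) − (-0.40)(0.00)] = 0.0800
  C_31 = (-0.40)(-0.40) − (-0.05)(0.80) = 0.2000
  C_32 = −[(0.80)(-0.40) − (-0.05)(-0.30)] = 0.3350
  C_33 = (0.80)(0.80) − (-0.40)(-0.30) = 0.5200
det(I−A) = Σ_j (I−A)_1j·C_1j = (0.80)(0.4000) + (-0.40)(0.1650) + (-0.05)(0.0300) = 0.2525
adj(I−A) = Cᵀ =
  [ 0.4000   0.2250   0.2000]
  [ 0.1650   0.4400   0.3350]
  [ 0.0300   0.0800   0.5200]
(I − A)⁻¹ = adj(I−A) / det(I−A) ≈
  [   1.5842     0.8911     0.7921]
  [   0.6535     1.7426     1.3267]
  [   0.1188     0.3168     2.0594]
x = (I − A)⁻¹ d = adj(I−A)·d / det(I−A), with det(I−A) = 0.2525:
  x_1 = (0.4000·525 + 0.2250·575 + 0.2000·850) / 0.2525 = 509.375 / 0.2525 ≈ 2017.33
  x_2 = (0.1650·525 + 0.4400·575 + 0.3350·850) / 0.2525 = 624.375 / 0.2525 ≈ 2472.77
  x_3 = (0.0300·525 + 0.0800·575 + 0.5200·850) / 0.2525 = 503.75 / 0.2525 ≈ 1995.05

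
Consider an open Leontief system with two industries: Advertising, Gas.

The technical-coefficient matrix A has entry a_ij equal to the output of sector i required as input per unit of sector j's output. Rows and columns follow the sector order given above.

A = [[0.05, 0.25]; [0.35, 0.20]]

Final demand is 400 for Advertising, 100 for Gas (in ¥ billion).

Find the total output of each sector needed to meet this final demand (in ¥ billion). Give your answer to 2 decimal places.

I − A =
  [   0.95    -0.25]
  [  -0.35     0.80]
det(I−A) = (0.95)(0.80) − (-0.25)(-0.35) = 0.6725
adj(I−A) = [[0.80, 0.25], [0.35, 0.95]]
(I − A)⁻¹ = adj(I−A) / det(I−A) ≈
  [   1.1896     0.3717]
  [   0.5204     1.4126]
x = (I − A)⁻¹ d = adj(I−A)·d / det(I−A), with det(I−A) = 0.6725:
  x_A = (0.80·400 + 0.25·100) / 0.6725 = 345.00 / 0.6725 ≈ 513.01
  x_G = (0.35·400 + 0.95·100) / 0.6725 = 235.00 / 0.6725 ≈ 349.44

x_A = 513.01, x_G = 349.44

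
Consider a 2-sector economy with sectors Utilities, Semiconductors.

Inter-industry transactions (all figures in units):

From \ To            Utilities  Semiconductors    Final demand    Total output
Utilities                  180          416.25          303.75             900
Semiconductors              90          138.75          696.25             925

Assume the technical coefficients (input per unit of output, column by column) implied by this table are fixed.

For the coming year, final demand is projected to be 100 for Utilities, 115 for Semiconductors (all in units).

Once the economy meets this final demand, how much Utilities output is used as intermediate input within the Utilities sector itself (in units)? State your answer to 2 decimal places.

z_11 = 43.07

Technical coefficients a_ij = z_ij / X_j:
  a_11 = 180/900 = 0.20, a_21 = 90/900 = 0.10
  a_12 = 416.25/925 = 0.45, a_22 = 138.75/925 = 0.15
I − A =
  [   0.80    -0.45]
  [  -0.10     0.85]
det(I−A) = (0.80)(0.85) − (-0.45)(-0.10) = 0.6350
adj(I−A) = [[0.85, 0.45], [0.10, 0.80]]
(I − A)⁻¹ = adj(I−A) / det(I−A) ≈
  [   1.3386     0.7087]
  [   0.1575     1.2598]
First solve x = (I − A)⁻¹ d = adj(I−A)·d / det(I−A); in particular x_1 = (0.85·100 + 0.45·115) / 0.6350 = 136.75 / 0.6350 ≈ 215.3543.
Intermediate flow from 1 to 1: z_11 = a_11 · x_1 = 0.20 × 136.75 / 0.6350 = 27.35 / 0.6350 ≈ 43.07.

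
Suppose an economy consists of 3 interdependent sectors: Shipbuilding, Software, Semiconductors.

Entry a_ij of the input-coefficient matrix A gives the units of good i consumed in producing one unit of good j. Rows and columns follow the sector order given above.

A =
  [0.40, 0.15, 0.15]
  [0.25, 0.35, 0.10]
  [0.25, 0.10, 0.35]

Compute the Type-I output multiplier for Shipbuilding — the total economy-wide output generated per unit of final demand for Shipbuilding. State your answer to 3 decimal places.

m_1 = 4.118

I − A =
  [   0.60    -0.15    -0.15]
  [  -0.25     0.65    -0.10]
  [  -0.25    -0.10     0.65]
Cofactors of I−A, C_ij = (−1)^(i+j)·(minor ij) (rows/columns in the sector order above):
  C_11 = (0.65)(0.65) − (-0.10)(-0.10) = 0.4125
  C_12 = −[(-0.25)(0.65) − (-0.10)(-0.25)] = 0.1875
  C_13 = (-0.25)(-0.10) − (0.65)(-0.25) = 0.1875
  C_21 = −[(-0.15)(0.65) − (-0.15)(-0.10)] = 0.1125
  C_22 = (0.60)(0.65) − (-0.15)(-0.25) = 0.3525
  C_23 = −[(0.60)(-0.10) − (-0.15)(-0.25)] = 0.0975
  C_31 = (-0.15)(-0.10) − (-0.15)(0.65) = 0.1125
  C_32 = −[(0.60)(-0.10) − (-0.15)(-0.25)] = 0.0975
  C_33 = (0.60)(0.65) − (-0.15)(-0.25) = 0.3525
det(I−A) = Σ_j (I−A)_1j·C_1j = (0.60)(0.4125) + (-0.15)(0.1875) + (-0.15)(0.1875) = 0.19125
adj(I−A) = Cᵀ =
  [ 0.4125   0.1125   0.1125]
  [ 0.1875   0.3525   0.0975]
  [ 0.1875   0.0975   0.3525]
(I − A)⁻¹ = adj(I−A) / det(I−A) ≈
  [   2.1569     0.5882     0.5882]
  [   0.9804     1.8431     0.5098]
  [   0.9804     0.5098     1.8431]
The output multiplier for sector j is the column-j sum of the Leontief inverse (I − A)⁻¹ = adj(I−A) / det(I−A).
Column 1 of adj(I−A): (0.4125, 0.1875, 0.1875); det(I−A) = 0.19125.
m_1 = (0.4125 + 0.1875 + 0.1875) / 0.19125 = 0.7875 / 0.19125 ≈ 4.118.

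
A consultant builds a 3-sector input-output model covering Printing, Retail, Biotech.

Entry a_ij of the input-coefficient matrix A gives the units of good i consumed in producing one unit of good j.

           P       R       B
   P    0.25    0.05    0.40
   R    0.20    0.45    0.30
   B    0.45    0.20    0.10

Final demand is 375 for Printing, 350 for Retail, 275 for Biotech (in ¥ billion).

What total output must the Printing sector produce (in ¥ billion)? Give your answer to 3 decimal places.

x_P = 1388.747

I − A =
  [   0.75    -0.05    -0.40]
  [  -0.20     0.55    -0.30]
  [  -0.45    -0.20     0.90]
Cofactors of I−A, C_ij = (−1)^(i+j)·(minor ij) (rows/columns in the sector order above):
  C_11 = (0.55)(0.90) − (-0.30)(-0.20) = 0.4350
  C_12 = −[(-0.20)(0.90) − (-0.30)(-0.45)] = 0.3150
  C_13 = (-0.20)(-0.20) − (0.55)(-0.45) = 0.2875
  C_21 = −[(-0.05)(0.90) − (-0.40)(-0.20)] = 0.1250
  C_22 = (0.75)(0.90) − (-0.40)(-0.45) = 0.4950
  C_23 = −[(0.75)(-0.20) − (-0.05)(-0.45)] = 0.1725
  C_31 = (-0.05)(-0.30) − (-0.40)(0.55) = 0.2350
  C_32 = −[(0.75)(-0.30) − (-0.40)(-0.20)] = 0.3050
  C_33 = (0.75)(0.55) − (-0.05)(-0.20) = 0.4025
det(I−A) = Σ_j (I−A)_1j·C_1j = (0.75)(0.4350) + (-0.05)(0.3150) + (-0.40)(0.2875) = 0.1955
adj(I−A) = Cᵀ =
  [ 0.4350   0.1250   0.2350]
  [ 0.3150   0.4950   0.3050]
  [ 0.2875   0.1725   0.4025]
(I − A)⁻¹ = adj(I−A) / det(I−A) ≈
  [   2.2251     0.6394     1.2020]
  [   1.6113     2.5320     1.5601]
  [   1.4706     0.8824     2.0588]
x = (I − A)⁻¹ d = adj(I−A)·d / det(I−A), with det(I−A) = 0.1955:
  x_P = (0.4350·375 + 0.1250·350 + 0.2350·275) / 0.1955 = 271.50 / 0.1955 ≈ 1388.747
  x_R = (0.3150·375 + 0.4950·350 + 0.3050·275) / 0.1955 = 375.25 / 0.1955 ≈ 1919.437
  x_B = (0.2875·375 + 0.1725·350 + 0.4025·275) / 0.1955 = 278.875 / 0.1955 ≈ 1426.471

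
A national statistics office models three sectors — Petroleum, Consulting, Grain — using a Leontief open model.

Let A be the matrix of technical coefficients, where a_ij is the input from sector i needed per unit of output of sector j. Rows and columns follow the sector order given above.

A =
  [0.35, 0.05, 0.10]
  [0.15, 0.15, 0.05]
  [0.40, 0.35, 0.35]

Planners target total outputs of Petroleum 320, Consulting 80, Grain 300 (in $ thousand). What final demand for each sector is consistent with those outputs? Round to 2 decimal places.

I − A =
  [   0.65    -0.05    -0.10]
  [  -0.15     0.85    -0.05]
  [  -0.40    -0.35     0.65]
d = (I − A) x:
  d_1 = (+0.65)·320 + (-0.05)·80 + (-0.10)·300 = 174.00
  d_2 = (-0.15)·320 + (+0.85)·80 + (-0.05)·300 = 5.00
  d_3 = (-0.40)·320 + (-0.35)·80 + (+0.65)·300 = 39.00

d_1 = 174.00, d_2 = 5.00, d_3 = 39.00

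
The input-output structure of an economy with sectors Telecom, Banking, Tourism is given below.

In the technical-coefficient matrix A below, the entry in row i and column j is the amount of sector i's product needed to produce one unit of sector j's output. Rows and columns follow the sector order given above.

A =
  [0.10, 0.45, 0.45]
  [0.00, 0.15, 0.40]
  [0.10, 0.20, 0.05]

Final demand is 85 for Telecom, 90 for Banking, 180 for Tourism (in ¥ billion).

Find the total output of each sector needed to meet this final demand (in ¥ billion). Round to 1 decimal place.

I − A =
  [   0.90    -0.45    -0.45]
  [   0.00     0.85    -0.40]
  [  -0.10    -0.20     0.95]
Cofactors of I−A, C_ij = (−1)^(i+j)·(minor ij) (rows/columns in the sector order above):
  C_11 = (0.85)(0.95) − (-0.40)(-0.20) = 0.7275
  C_12 = −[(0.00)(0.95) − (-0.40)(-0.10)] = 0.0400
  C_13 = (0.00)(-0.20) − (0.85)(-0.10) = 0.0850
  C_21 = −[(-0.45)(0.95) − (-0.45)(-0.20)] = 0.5175
  C_22 = (0.90)(0.95) − (-0.45)(-0.10) = 0.8100
  C_23 = −[(0.90)(-0.20) − (-0.45)(-0.10)] = 0.2250
  C_31 = (-0.45)(-0.40) − (-0.45)(0.85) = 0.5625
  C_32 = −[(0.90)(-0.40) − (-0.45)(0.00)] = 0.3600
  C_33 = (0.90)(0.85) − (-0.45)(0.00) = 0.7650
det(I−A) = Σ_j (I−A)_1j·C_1j = (0.90)(0.7275) + (-0.45)(0.0400) + (-0.45)(0.0850) = 0.5985
adj(I−A) = Cᵀ =
  [ 0.7275   0.5175   0.5625]
  [ 0.0400   0.8100   0.3600]
  [ 0.0850   0.2250   0.7650]
(I − A)⁻¹ = adj(I−A) / det(I−A) ≈
  [   1.2155     0.8647     0.9398]
  [   0.0668     1.3534     0.6015]
  [   0.1420     0.3759     1.2782]
x = (I − A)⁻¹ d = adj(I−A)·d / det(I−A), with det(I−A) = 0.5985:
  x_1 = (0.7275·85 + 0.5175·90 + 0.5625·180) / 0.5985 = 209.6625 / 0.5985 ≈ 350.3
  x_2 = (0.0400·85 + 0.8100·90 + 0.3600·180) / 0.5985 = 141.10 / 0.5985 ≈ 235.8
  x_3 = (0.0850·85 + 0.2250·90 + 0.7650·180) / 0.5985 = 165.175 / 0.5985 ≈ 276.0

x_1 = 350.3, x_2 = 235.8, x_3 = 276.0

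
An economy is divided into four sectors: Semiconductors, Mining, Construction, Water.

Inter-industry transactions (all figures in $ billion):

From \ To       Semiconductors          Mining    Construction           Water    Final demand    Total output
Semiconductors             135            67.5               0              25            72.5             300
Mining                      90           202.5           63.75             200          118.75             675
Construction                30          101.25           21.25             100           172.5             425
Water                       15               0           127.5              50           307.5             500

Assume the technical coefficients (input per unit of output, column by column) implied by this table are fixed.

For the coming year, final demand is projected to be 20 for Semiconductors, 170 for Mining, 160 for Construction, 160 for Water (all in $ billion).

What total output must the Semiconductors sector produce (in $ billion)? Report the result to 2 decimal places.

Technical coefficients a_ij = z_ij / X_j:
  a_SS = 135/300 = 0.45, a_MS = 90/300 = 0.30, a_CS = 30/300 = 0.10, a_WS = 15/300 = 0.05
  a_SM = 67.5/675 = 0.10, a_MM = 202.5/675 = 0.30, a_CM = 101.25/675 = 0.15, a_WM = 0/675 = 0.00
  a_SC = 0/425 = 0.00, a_MC = 63.75/425 = 0.15, a_CC = 21.25/425 = 0.05, a_WC = 127.5/425 = 0.30
  a_SW = 25/500 = 0.05, a_MW = 200/500 = 0.40, a_CW = 100/500 = 0.20, a_WW = 50/500 = 0.10
I − A =
  [   0.55    -0.10     0.00    -0.05]
  [  -0.30     0.70    -0.15    -0.40]
  [  -0.10    -0.15     0.95    -0.20]
  [  -0.05     0.00    -0.30     0.90]
Compute the cofactors C_ij = (−1)^(i+j)·(3×3 minor ij) of I−A; the adjugate is their transpose:
adj(I−A) = Cᵀ =
  [ 0.518250   0.081750   0.036000   0.073125]
  [ 0.284500   0.433375   0.144375   0.240500]
  [ 0.113500   0.083875   0.315750   0.113750]
  [ 0.066625   0.032500   0.107250   0.323375]
det(I−A) = Σ_j (I−A)_1j·C_1j = (0.55)(0.518250) + (-0.10)(0.284500) + (0.00)(0.113500) + (-0.05)(0.066625) = 0.25325625
(I − A)⁻¹ = adj(I−A) / det(I−A) ≈
  [   2.0463     0.3228     0.1421     0.2887]
  [   1.1234     1.7112     0.5701     0.9496]
  [   0.4482     0.3312     1.2468     0.4491]
  [   0.2631     0.1283     0.4235     1.2769]
x = (I − A)⁻¹ d = adj(I−A)·d / det(I−A), with det(I−A) = 0.25325625:
  x_S = (0.518250·20 + 0.081750·170 + 0.036000·160 + 0.073125·160) / 0.25325625 = 41.7225 / 0.25325625 ≈ 164.74
  x_M = (0.284500·20 + 0.433375·170 + 0.144375·160 + 0.240500·160) / 0.25325625 = 140.94375 / 0.25325625 ≈ 556.53
  x_C = (0.113500·20 + 0.083875·170 + 0.315750·160 + 0.113750·160) / 0.25325625 = 85.24875 / 0.25325625 ≈ 336.61
  x_W = (0.066625·20 + 0.032500·170 + 0.107250·160 + 0.323375·160) / 0.25325625 = 75.7575 / 0.25325625 ≈ 299.13

x_S = 164.74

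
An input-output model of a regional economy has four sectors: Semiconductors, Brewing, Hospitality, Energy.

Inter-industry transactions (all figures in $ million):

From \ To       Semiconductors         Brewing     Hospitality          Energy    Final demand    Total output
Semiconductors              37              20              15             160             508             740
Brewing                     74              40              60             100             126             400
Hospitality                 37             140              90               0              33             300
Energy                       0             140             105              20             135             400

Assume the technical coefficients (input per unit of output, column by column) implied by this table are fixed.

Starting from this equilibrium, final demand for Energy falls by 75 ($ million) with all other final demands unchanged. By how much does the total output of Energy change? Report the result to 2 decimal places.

Technical coefficients a_ij = z_ij / X_j:
  a_SS = 37/740 = 0.05, a_BS = 74/740 = 0.10, a_HS = 37/740 = 0.05, a_ES = 0/740 = 0.00
  a_SB = 20/400 = 0.05, a_BB = 40/400 = 0.10, a_HB = 140/400 = 0.35, a_EB = 140/400 = 0.35
  a_SH = 15/300 = 0.05, a_BH = 60/300 = 0.20, a_HH = 90/300 = 0.30, a_EH = 105/300 = 0.35
  a_SE = 160/400 = 0.40, a_BE = 100/400 = 0.25, a_HE = 0/400 = 0.00, a_EE = 20/400 = 0.05
I − A =
  [   0.95    -0.05    -0.05    -0.40]
  [  -0.10     0.90    -0.20    -0.25]
  [  -0.05    -0.35     0.70     0.00]
  [   0.00    -0.35    -0.35     0.95]
Compute the cofactors C_ij = (−1)^(i+j)·(3×3 minor ij) of I−A; the adjugate is their transpose:
adj(I−A) = Cᵀ =
  [ 0.440125   0.196875   0.206250   0.237125]
  [ 0.080375   0.622375   0.282375   0.197625]
  [ 0.071625   0.325250   0.710375   0.115750]
  [ 0.056000   0.349125   0.365750   0.524000]
det(I−A) = Σ_j (I−A)_1j·C_1j = (0.95)(0.440125) + (-0.05)(0.080375) + (-0.05)(0.071625) + (-0.40)(0.056000) = 0.38811875
(I − A)⁻¹ = adj(I−A) / det(I−A) ≈
  [   1.1340     0.5073     0.5314     0.6110]
  [   0.2071     1.6036     0.7275     0.5092]
  [   0.1845     0.8380     1.8303     0.2982]
  [   0.1443     0.8995     0.9424     1.3501]
Δx = (I − A)⁻¹ Δd with Δd having -75 in the Energy component and 0 elsewhere.
So Δx_E = L_EE · (-75), where L_EE = adj(I−A)_EE / det(I−A) = 0.524000 / 0.38811875.
Δx_E = 0.524000 × (-75) / 0.38811875 = -39.30 / 0.38811875 ≈ -101.26.

Δx_E = -101.26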